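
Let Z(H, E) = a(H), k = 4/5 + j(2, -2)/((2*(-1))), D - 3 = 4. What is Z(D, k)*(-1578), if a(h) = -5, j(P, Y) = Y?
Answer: 7890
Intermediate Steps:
D = 7 (D = 3 + 4 = 7)
k = 9/5 (k = 4/5 - 2/(2*(-1)) = 4*(⅕) - 2/(-2) = ⅘ - 2*(-½) = ⅘ + 1 = 9/5 ≈ 1.8000)
Z(H, E) = -5
Z(D, k)*(-1578) = -5*(-1578) = 7890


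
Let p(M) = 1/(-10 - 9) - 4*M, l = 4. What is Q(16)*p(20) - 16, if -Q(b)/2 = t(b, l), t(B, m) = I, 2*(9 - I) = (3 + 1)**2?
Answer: 2738/19 ≈ 144.11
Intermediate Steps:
I = 1 (I = 9 - (3 + 1)**2/2 = 9 - 1/2*4**2 = 9 - 1/2*16 = 9 - 8 = 1)
t(B, m) = 1
p(M) = -1/19 - 4*M (p(M) = 1/(-19) - 4*M = -1/19 - 4*M)
Q(b) = -2 (Q(b) = -2*1 = -2)
Q(16)*p(20) - 16 = -2*(-1/19 - 4*20) - 16 = -2*(-1/19 - 80) - 16 = -2*(-1521/19) - 16 = 3042/19 - 16 = 2738/19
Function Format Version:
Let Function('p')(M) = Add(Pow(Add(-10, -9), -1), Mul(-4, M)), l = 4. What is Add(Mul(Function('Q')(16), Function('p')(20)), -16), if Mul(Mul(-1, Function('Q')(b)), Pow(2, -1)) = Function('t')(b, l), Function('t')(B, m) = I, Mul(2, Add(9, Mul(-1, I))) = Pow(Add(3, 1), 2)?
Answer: Rational(2738, 19) ≈ 144.11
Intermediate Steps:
I = 1 (I = Add(9, Mul(Rational(-1, 2), Pow(Add(3, 1), 2))) = Add(9, Mul(Rational(-1, 2), Pow(4, 2))) = Add(9, Mul(Rational(-1, 2), 16)) = Add(9, -8) = 1)
Function('t')(B, m) = 1
Function('p')(M) = Add(Rational(-1, 19), Mul(-4, M)) (Function('p')(M) = Add(Pow(-19, -1), Mul(-4, M)) = Add(Rational(-1, 19), Mul(-4, M)))
Function('Q')(b) = -2 (Function('Q')(b) = Mul(-2, 1) = -2)
Add(Mul(Function('Q')(16), Function('p')(20)), -16) = Add(Mul(-2, Add(Rational(-1, 19), Mul(-4, 20))), -16) = Add(Mul(-2, Add(Rational(-1, 19), -80)), -16) = Add(Mul(-2, Rational(-1521, 19)), -16) = Add(Rational(3042, 19), -16) = Rational(2738, 19)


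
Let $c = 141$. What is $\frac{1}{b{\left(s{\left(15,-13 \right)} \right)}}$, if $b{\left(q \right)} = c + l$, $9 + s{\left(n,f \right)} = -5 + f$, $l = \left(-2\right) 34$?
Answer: $\frac{1}{73} \approx 0.013699$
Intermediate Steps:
$l = -68$
$s{\left(n,f \right)} = -14 + f$ ($s{\left(n,f \right)} = -9 + \left(-5 + f\right) = -14 + f$)
$b{\left(q \right)} = 73$ ($b{\left(q \right)} = 141 - 68 = 73$)
$\frac{1}{b{\left(s{\left(15,-13 \right)} \right)}} = \frac{1}{73}$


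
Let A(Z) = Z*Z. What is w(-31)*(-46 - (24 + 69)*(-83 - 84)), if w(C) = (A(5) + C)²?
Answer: 557460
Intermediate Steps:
A(Z) = Z²
w(C) = (25 + C)² (w(C) = (5² + C)² = (25 + C)²)
w(-31)*(-46 - (24 + 69)*(-83 - 84)) = (25 - 31)²*(-46 - (24 + 69)*(-83 - 84)) = (-6)²*(-46 - 93*(-167)) = 36*(-46 - 1*(-15531)) = 36*(-46 + 15531) = 36*15485 = 557460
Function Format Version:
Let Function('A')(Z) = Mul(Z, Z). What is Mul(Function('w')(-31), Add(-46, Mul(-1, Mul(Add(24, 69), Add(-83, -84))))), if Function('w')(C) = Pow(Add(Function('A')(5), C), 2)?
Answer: 557460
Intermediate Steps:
Function('A')(Z) = Pow(Z, 2)
Function('w')(C) = Pow(Add(25, C), 2) (Function('w')(C) = Pow(Add(Pow(5, 2), C), 2) = Pow(Add(25, C), 2))
Mul(Function('w')(-31), Add(-46, Mul(-1, Mul(Add(24, 69), Add(-83, -84))))) = Mul(Pow(Add(25, -31), 2), Add(-46, Mul(-1, Mul(Add(24, 69), Add(-83, -84))))) = Mul(Pow(-6, 2), Add(-46, Mul(-1, Mul(93, -167)))) = Mul(36, Add(-46, Mul(-1, -15531))) = Mul(36, Add(-46, 15531)) = Mul(36, 15485) = 557460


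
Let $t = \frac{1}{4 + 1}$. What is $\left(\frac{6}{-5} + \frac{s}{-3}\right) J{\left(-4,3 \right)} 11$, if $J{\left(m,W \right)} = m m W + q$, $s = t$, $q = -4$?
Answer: $- \frac{9196}{15} \approx -613.07$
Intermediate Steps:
$t = \frac{1}{5} \approx 0.2$
$s = \frac{1}{5} \approx 0.2$
$J{\left(m,W \right)} = -4 + W m^{2}$ ($J{\left(m,W \right)} = m m W - 4 = m^{2} W - 4 = W m^{2} - 4 = -4 + W m^{2}$)
$\left(\frac{6}{-5} + \frac{s}{-3}\right) J{\left(-4,3 \right)} 11 = \left(\frac{6}{-5} + \frac{1}{5 \left(-3\right)}\right) \left(-4 + 3 \left(-4\right)^{2}\right) 11 = \left(6 \left(- \frac{1}{5}\right) + \frac{1}{5} \left(- \frac{1}{3}\right)\right) \left(-4 + 3 \cdot 16\right) 11 = \left(- \frac{6}{5} - \frac{1}{15}\right) \left(-4 + 48\right) 11 = \left(- \frac{19}{15}\right) 44 \cdot 11 = \left(- \frac{836}{15}\right) 11 = - \frac{9196}{15}$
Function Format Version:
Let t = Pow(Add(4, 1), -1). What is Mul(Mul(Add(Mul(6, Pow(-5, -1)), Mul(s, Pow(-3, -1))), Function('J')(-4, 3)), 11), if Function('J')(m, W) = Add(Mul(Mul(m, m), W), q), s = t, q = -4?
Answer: Rational(-9196, 15) ≈ -613.07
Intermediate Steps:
t = Rational(1, 5) (t = Pow(5, -1) = Rational(1, 5) ≈ 0.20000)
s = Rational(1, 5) ≈ 0.20000
Function('J')(m, W) = Add(-4, Mul(W, Pow(m, 2))) (Function('J')(m, W) = Add(Mul(Mul(m, m), W), -4) = Add(Mul(Pow(m, 2), W), -4) = Add(Mul(W, Pow(m, 2)), -4) = Add(-4, Mul(W, Pow(m, 2))))
Mul(Mul(Add(Mul(6, Pow(-5, -1)), Mul(s, Pow(-3, -1))), Function('J')(-4, 3)), 11) = Mul(Mul(Add(Mul(6, Pow(-5, -1)), Mul(Rational(1, 5), Pow(-3, -1))), Add(-4, Mul(3, Pow(-4, 2)))), 11) = Mul(Mul(Add(Mul(6, Rational(-1, 5)), Mul(Rational(1, 5), Rational(-1, 3))), Add(-4, Mul(3, 16))), 11) = Mul(Mul(Add(Rational(-6, 5), Rational(-1, 15)), Add(-4, 48)), 11) = Mul(Mul(Rational(-19, 15), 44), 11) = Mul(Rational(-836, 15), 11) = Rational(-9196, 15)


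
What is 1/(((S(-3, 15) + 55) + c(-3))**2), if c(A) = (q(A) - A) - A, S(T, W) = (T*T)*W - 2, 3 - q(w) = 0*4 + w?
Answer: 1/40000 ≈ 2.5000e-5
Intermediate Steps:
q(w) = 3 - w (q(w) = 3 - (0*4 + w) = 3 - (0 + w) = 3 - w)
S(T, W) = -2 + W*T**2 (S(T, W) = T**2*W - 2 = W*T**2 - 2 = -2 + W*T**2)
c(A) = 3 - 3*A (c(A) = ((3 - A) - A) - A = (3 - 2*A) - A = 3 - 3*A)
1/(((S(-3, 15) + 55) + c(-3))**2) = 1/((((-2 + 15*(-3)**2) + 55) + (3 - 3*(-3)))**2) = 1/((((-2 + 15*9) + 55) + (3 + 9))**2) = 1/((((-2 + 135) + 55) + 12)**2) = 1/(((133 + 55) + 12)**2) = 1/((188 + 12)**2) = 1/(200**2) = 1/40000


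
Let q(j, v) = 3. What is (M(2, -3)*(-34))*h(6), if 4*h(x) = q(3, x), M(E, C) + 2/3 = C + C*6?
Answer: 1105/2 ≈ 552.50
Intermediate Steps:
M(E, C) = -2/3 + 7*C (M(E, C) = -2/3 + (C + C*6) = -2/3 + (C + 6*C) = -2/3 + 7*C)
h(x) = 3/4 (h(x) = (1/4)*3 = 3/4)
(M(2, -3)*(-34))*h(6) = ((-2/3 + 7*(-3))*(-34))*(3/4) = ((-2/3 - 21)*(-34))*(3/4) = -65/3*(-34)*(3/4) = (2210/3)*(3/4) = 1105/2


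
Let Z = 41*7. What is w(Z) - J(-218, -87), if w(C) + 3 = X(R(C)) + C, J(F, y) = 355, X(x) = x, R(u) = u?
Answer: 216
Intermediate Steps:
Z = 287
w(C) = -3 + 2*C (w(C) = -3 + (C + C) = -3 + 2*C)
w(Z) - J(-218, -87) = (-3 + 2*287) - 1*355 = (-3 + 574) - 355 = 571 - 355 = 216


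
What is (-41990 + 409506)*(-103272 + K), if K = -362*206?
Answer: -65360515504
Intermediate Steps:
K = -74572
(-41990 + 409506)*(-103272 + K) = (-41990 + 409506)*(-103272 - 74572) = 367516*(-177844) = -65360515504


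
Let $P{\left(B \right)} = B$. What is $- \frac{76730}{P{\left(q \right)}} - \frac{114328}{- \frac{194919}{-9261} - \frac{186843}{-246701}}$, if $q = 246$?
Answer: $- \frac{810462865992617}{145892833923} \approx -5555.2$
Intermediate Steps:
$- \frac{76730}{P{\left(q \right)}} - \frac{114328}{- \frac{194919}{-9261} - \frac{186843}{-246701}} = - \frac{76730}{246} - \frac{114328}{- \frac{194919}{-9261} - \frac{186843}{-246701}} = \left(-76730\right) \frac{1}{246} - \frac{114328}{\left(-194919\right) \left(- \frac{1}{9261}\right) - - \frac{186843}{246701}} = - \frac{38365}{123} - \frac{114328}{\frac{64973}{3087} + \frac{186843}{246701}} = - \frac{38365}{123} - \frac{114328}{\frac{2372241202}{108795141}} = - \frac{38365}{123} - \frac{6219165440124}{1186120601} = - \frac{810462865992617}{145892833923}$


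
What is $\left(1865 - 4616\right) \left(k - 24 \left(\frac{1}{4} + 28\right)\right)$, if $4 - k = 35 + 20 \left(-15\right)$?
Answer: $1125159$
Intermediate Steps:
$k = 269$ ($k = 4 - \left(35 + 20 \left(-15\right)\right) = 4 - \left(35 - 300\right) = 4 - -265 = 4 + 265 = 269$)
$\left(1865 - 4616\right) \left(k - 24 \left(\frac{1}{4} + 28\right)\right) = \left(1865 - 4616\right) \left(269 - 24 \left(\frac{1}{4} + 28\right)\right) = - 2751 \left(269 - 24 \left(\frac{1}{4} + 28\right)\right) = - 2751 \left(269 - 678\right) = \left(-2751\right) \left(-409\right) = 1125159$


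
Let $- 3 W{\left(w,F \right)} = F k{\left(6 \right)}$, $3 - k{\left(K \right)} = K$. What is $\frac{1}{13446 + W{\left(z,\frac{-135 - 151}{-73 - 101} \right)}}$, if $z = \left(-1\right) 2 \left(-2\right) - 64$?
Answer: $\frac{87}{1169945} \approx 7.4362 \cdot 10^{-5}$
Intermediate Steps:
$k{\left(K \right)} = 3 - K$
$z = -60$ ($z = \left(-2\right) \left(-2\right) - 64 = 4 - 64 = -60$)
$W{\left(w,F \right)} = F$ ($W{\left(w,F \right)} = - \frac{F \left(3 - 6\right)}{3} = - \frac{F \left(-3\right)}{3} = - \frac{\left(-3\right) F}{3} = F$)
$\frac{1}{13446 + W{\left(z,\frac{-135 - 151}{-73 - 101} \right)}} = \frac{1}{13446 + \frac{-135 - 151}{-73 - 101}} = \frac{1}{13446 - \frac{286}{-174}} = \frac{1}{13446 - - \frac{143}{87}} = \frac{1}{13446 + \frac{143}{87}} = \frac{1}{\frac{1169945}{87}} = \frac{87}{1169945}$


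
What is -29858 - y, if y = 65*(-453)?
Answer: -413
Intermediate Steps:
y = -29445
-29858 - y = -29858 - 1*(-29445) = -29858 + 29445 = -413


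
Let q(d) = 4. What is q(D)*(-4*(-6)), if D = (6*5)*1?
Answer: 96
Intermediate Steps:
D = 30 (D = 30*1 = 30)
q(D)*(-4*(-6)) = 4*(-4*(-6)) = 4*24 = 96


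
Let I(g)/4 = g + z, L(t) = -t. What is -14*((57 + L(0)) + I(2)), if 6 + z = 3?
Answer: -742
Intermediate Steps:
z = -3 (z = -6 + 3 = -3)
I(g) = -12 + 4*g (I(g) = 4*(g - 3) = 4*(-3 + g) = -12 + 4*g)
-14*((57 + L(0)) + I(2)) = -14*((57 - 1*0) + (-12 + 4*2)) = -14*((57 + 0) + (-12 + 8)) = -14*(57 - 4) = -14*53 = -742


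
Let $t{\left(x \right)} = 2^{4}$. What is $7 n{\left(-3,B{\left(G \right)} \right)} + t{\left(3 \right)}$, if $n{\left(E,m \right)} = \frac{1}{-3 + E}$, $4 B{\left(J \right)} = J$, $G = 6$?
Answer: $\frac{89}{6} \approx 14.833$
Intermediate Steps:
$B{\left(J \right)} = \frac{J}{4}$
$t{\left(x \right)} = 16$
$7 n{\left(-3,B{\left(G \right)} \right)} + t{\left(3 \right)} = \frac{7}{-3 - 3} + 16 = \frac{7}{-6} + 16 = 7 \left(- \frac{1}{6}\right) + 16 = - \frac{7}{6} + 16 = \frac{89}{6}$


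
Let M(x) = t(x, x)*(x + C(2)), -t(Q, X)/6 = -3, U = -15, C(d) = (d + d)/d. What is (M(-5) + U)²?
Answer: 4761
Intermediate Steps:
C(d) = 2 (C(d) = (2*d)/d = 2)
t(Q, X) = 18 (t(Q, X) = -6*(-3) = 18)
M(x) = 36 + 18*x (M(x) = 18*(x + 2) = 18*(2 + x) = 36 + 18*x)
(M(-5) + U)² = ((36 + 18*(-5)) - 15)² = ((36 - 90) - 15)² = (-54 - 15)² = (-69)² = 4761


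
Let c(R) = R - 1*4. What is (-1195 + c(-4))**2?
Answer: 1447209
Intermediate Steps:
c(R) = -4 + R (c(R) = R - 4 = -4 + R)
(-1195 + c(-4))**2 = (-1195 + (-4 - 4))**2 = (-1195 - 8)**2 = (-1203)**2 = 1447209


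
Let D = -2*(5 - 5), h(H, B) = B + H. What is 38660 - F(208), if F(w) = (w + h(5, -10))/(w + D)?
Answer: 8041077/208 ≈ 38659.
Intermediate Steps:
D = 0 (D = -2*0 = 0)
F(w) = (-5 + w)/w (F(w) = (w + (-10 + 5))/(w + 0) = (w - 5)/w = (-5 + w)/w)
38660 - F(208) = 38660 - (-5 + 208)/208 = 38660 - 203/208 = 8041077/208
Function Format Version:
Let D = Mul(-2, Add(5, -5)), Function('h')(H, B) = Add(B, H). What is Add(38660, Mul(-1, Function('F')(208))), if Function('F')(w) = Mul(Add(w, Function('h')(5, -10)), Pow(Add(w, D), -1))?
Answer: Rational(8041077, 208) ≈ 38659.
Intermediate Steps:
D = 0 (D = Mul(-2, 0) = 0)
Function('F')(w) = Mul(Pow(w, -1), Add(-5, w)) (Function('F')(w) = Mul(Add(w, Add(-10, 5)), Pow(Add(w, 0), -1)) = Mul(Add(w, -5), Pow(w, -1)) = Mul(Add(-5, w), Pow(w, -1)) = Mul(Pow(w, -1), Add(-5, w)))
Add(38660, Mul(-1, Function('F')(208))) = Add(38660, Mul(-1, Mul(Pow(208, -1), Add(-5, 208)))) = Add(38660, Mul(-1, Mul(Rational(1, 208), 203))) = Add(38660, Mul(-1, Rational(203, 208))) = Add(38660, Rational(-203, 208)) = Rational(8041077, 208)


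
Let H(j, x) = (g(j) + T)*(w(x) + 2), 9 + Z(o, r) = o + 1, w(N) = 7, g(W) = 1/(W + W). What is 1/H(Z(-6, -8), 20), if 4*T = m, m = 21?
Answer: 14/657 ≈ 0.021309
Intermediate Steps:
g(W) = 1/(2*W)
T = 21/4 (T = (¼)*21 = 21/4 ≈ 5.2500)
Z(o, r) = -8 + o (Z(o, r) = -9 + (o + 1) = -9 + (1 + o) = -8 + o)
H(j, x) = 189/4 + 9/(2*j) (H(j, x) = (1/(2*j) + 21/4)*(7 + 2) = (21/4 + 1/(2*j))*9 = 189/4 + 9/(2*j))
1/H(Z(-6, -8), 20) = 1/(9*(2 + 21*(-8 - 6))/(4*(-8 - 6))) = 1/((9/4)*(2 + 21*(-14))/(-14)) = 1/((9/4)*(-1/14)*(2 - 294)) = 1/((9/4)*(-1/14)*(-292)) = 1/(657/14) = 14/657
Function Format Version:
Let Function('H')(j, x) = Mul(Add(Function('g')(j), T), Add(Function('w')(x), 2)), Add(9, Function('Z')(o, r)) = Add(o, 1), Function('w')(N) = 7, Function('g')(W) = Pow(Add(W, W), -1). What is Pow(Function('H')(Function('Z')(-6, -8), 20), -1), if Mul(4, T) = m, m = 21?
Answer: Rational(14, 657) ≈ 0.021309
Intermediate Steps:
Function('g')(W) = Mul(Rational(1, 2), Pow(W, -1)) (Function('g')(W) = Pow(Mul(2, W), -1) = Mul(Rational(1, 2), Pow(W, -1)))
T = Rational(21, 4) (T = Mul(Rational(1, 4), 21) = Rational(21, 4) ≈ 5.2500)
Function('Z')(o, r) = Add(-8, o) (Function('Z')(o, r) = Add(-9, Add(o, 1)) = Add(-9, Add(1, o)) = Add(-8, o))
Function('H')(j, x) = Add(Rational(189, 4), Mul(Rational(9, 2), Pow(j, -1))) (Function('H')(j, x) = Mul(Add(Mul(Rational(1, 2), Pow(j, -1)), Rational(21, 4)), Add(7, 2)) = Mul(Add(Rational(21, 4), Mul(Rational(1, 2), Pow(j, -1))), 9) = Add(Rational(189, 4), Mul(Rational(9, 2), Pow(j, -1))))
Pow(Function('H')(Function('Z')(-6, -8), 20), -1) = Pow(Mul(Rational(9, 4), Pow(Add(-8, -6), -1), Add(2, Mul(21, Add(-8, -6)))), -1) = Pow(Mul(Rational(9, 4), Pow(-14, -1), Add(2, Mul(21, -14))), -1) = Pow(Mul(Rational(9, 4), Rational(-1, 14), Add(2, -294)), -1) = Pow(Mul(Rational(9, 4), Rational(-1, 14), -292), -1) = Pow(Rational(657, 14), -1) = Rational(14, 657)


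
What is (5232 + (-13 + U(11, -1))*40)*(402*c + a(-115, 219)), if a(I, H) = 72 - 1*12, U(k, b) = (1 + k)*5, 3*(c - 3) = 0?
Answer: 9003792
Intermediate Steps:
c = 3 (c = 3 + (1/3)*0 = 3 + 0 = 3)
U(k, b) = 5 + 5*k
a(I, H) = 60 (a(I, H) = 72 - 12 = 60)
(5232 + (-13 + U(11, -1))*40)*(402*c + a(-115, 219)) = (5232 + (-13 + (5 + 5*11))*40)*(402*3 + 60) = (5232 + (-13 + (5 + 55))*40)*(1206 + 60) = (5232 + (-13 + 60)*40)*1266 = (5232 + 47*40)*1266 = (5232 + 1880)*1266 = 7112*1266 = 9003792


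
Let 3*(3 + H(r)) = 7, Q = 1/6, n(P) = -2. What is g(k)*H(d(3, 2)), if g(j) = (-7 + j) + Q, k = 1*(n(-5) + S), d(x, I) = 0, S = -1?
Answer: 59/9 ≈ 6.5556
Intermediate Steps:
Q = ⅙ ≈ 0.16667
H(r) = -⅔ (H(r) = -3 + (⅓)*7 = -3 + 7/3 = -⅔)
k = -3 (k = 1*(-2 - 1) = 1*(-3) = -3)
g(j) = -41/6 + j (g(j) = (-7 + j) + ⅙ = -41/6 + j)
g(k)*H(d(3, 2)) = (-41/6 - 3)*(-⅔) = -59/6*(-⅔) = 59/9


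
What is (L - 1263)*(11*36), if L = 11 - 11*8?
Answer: -530640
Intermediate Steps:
L = -77 (L = 11 - 88 = -77)
(L - 1263)*(11*36) = (-77 - 1263)*(11*36) = -1340*396 = -530640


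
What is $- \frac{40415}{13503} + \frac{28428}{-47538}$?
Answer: $- \frac{42687251}{11887141} \approx -3.591$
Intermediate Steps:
$- \frac{40415}{13503} + \frac{28428}{-47538} = \left(-40415\right) \frac{1}{13503} + 28428 \left(- \frac{1}{47538}\right) = - \frac{40415}{13503} - \frac{4738}{7923} = - \frac{42687251}{11887141}$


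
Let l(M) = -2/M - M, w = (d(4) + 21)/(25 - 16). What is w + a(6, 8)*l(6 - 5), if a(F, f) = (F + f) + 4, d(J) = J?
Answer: -461/9 ≈ -51.222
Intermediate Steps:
a(F, f) = 4 + F + f
w = 25/9 (w = (4 + 21)/(25 - 16) = 25/9 ≈ 2.7778)
l(M) = -M - 2/M
w + a(6, 8)*l(6 - 5) = 25/9 + (4 + 6 + 8)*(-(6 - 5) - 2/(6 - 5)) = 25/9 + 18*(-1*1 - 2/1) = 25/9 + 18*(-1 - 2*1) = 25/9 + 18*(-1 - 2) = 25/9 + 18*(-3) = 25/9 - 54 = -461/9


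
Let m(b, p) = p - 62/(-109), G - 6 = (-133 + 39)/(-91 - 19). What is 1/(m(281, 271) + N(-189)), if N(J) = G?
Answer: 5995/1669148 ≈ 0.0035917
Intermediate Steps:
G = 377/55 (G = 6 + (-133 + 39)/(-91 - 19) = 6 - 94/(-110) = 6 - 94*(-1/110) = 6 + 47/55 = 377/55 ≈ 6.8545)
N(J) = 377/55
m(b, p) = 62/109 + p (m(b, p) = p - 62*(-1/109) = p + 62/109 = 62/109 + p)
1/(m(281, 271) + N(-189)) = 1/((62/109 + 271) + 377/55) = 1/(29601/109 + 377/55) = 1/(1669148/5995) = 5995/1669148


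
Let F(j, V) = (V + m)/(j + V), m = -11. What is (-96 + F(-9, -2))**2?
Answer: 1087849/121 ≈ 8990.5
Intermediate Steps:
F(j, V) = (-11 + V)/(V + j) (F(j, V) = (V - 11)/(j + V) = (-11 + V)/(V + j))
(-96 + F(-9, -2))**2 = (-96 + (-11 - 2)/(-2 - 9))**2 = (-96 - 13/(-11))**2 = (-96 - 1/11*(-13))**2 = (-96 + 13/11)**2 = (-1043/11)**2 = 1087849/121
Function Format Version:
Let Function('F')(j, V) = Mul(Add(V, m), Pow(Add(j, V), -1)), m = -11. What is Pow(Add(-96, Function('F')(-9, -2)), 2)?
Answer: Rational(1087849, 121) ≈ 8990.5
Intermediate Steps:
Function('F')(j, V) = Mul(Pow(Add(V, j), -1), Add(-11, V)) (Function('F')(j, V) = Mul(Add(V, -11), Pow(Add(j, V), -1)) = Mul(Add(-11, V), Pow(Add(V, j), -1)) = Mul(Pow(Add(V, j), -1), Add(-11, V)))
Pow(Add(-96, Function('F')(-9, -2)), 2) = Pow(Add(-96, Mul(Pow(Add(-2, -9), -1), Add(-11, -2))), 2) = Pow(Add(-96, Mul(Pow(-11, -1), -13)), 2) = Pow(Add(-96, Mul(Rational(-1, 11), -13)), 2) = Pow(Add(-96, Rational(13, 11)), 2) = Pow(Rational(-1043, 11), 2) = Rational(1087849, 121)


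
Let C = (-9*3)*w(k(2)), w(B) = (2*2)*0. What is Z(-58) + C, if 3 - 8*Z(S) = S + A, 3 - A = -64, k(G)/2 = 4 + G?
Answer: -¾ ≈ -0.75000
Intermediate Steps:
k(G) = 8 + 2*G (k(G) = 2*(4 + G) = 8 + 2*G)
A = 67 (A = 3 - 1*(-64) = 3 + 64 = 67)
w(B) = 0 (w(B) = 4*0 = 0)
Z(S) = -8 - S/8 (Z(S) = 3/8 - (S + 67)/8 = 3/8 - (67 + S)/8 = 3/8 + (-67/8 - S/8) = -8 - S/8)
C = 0 (C = -9*3*0 = -27*0 = 0)
Z(-58) + C = (-8 - ⅛*(-58)) + 0 = (-8 + 29/4) + 0 = -¾ + 0 = -¾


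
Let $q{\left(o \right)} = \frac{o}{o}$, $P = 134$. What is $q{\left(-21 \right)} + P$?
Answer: $135$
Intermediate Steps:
$q{\left(o \right)} = 1$
$q{\left(-21 \right)} + P = 1 + 134 = 135$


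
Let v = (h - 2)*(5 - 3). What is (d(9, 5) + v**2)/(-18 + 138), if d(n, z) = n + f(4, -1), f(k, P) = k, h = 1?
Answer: 17/120 ≈ 0.14167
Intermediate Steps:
v = -2 (v = (1 - 2)*(5 - 3) = -1*2 = -2)
d(n, z) = 4 + n (d(n, z) = n + 4 = 4 + n)
(d(9, 5) + v**2)/(-18 + 138) = ((4 + 9) + (-2)**2)/(-18 + 138) = (13 + 4)/120 = 17*(1/120) = 17/120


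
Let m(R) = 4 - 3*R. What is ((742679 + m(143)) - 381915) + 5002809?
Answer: 5363148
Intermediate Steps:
((742679 + m(143)) - 381915) + 5002809 = ((742679 + (4 - 3*143)) - 381915) + 5002809 = ((742679 + (4 - 429)) - 381915) + 5002809 = ((742679 - 425) - 381915) + 5002809 = (742254 - 381915) + 5002809 = 360339 + 5002809 = 5363148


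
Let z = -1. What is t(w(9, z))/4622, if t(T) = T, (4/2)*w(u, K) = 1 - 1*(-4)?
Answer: 5/9244 ≈ 0.00054089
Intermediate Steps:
w(u, K) = 5/2 (w(u, K) = (1 - 1*(-4))/2 = (1 + 4)/2 = (1/2)*5 = 5/2)
t(w(9, z))/4622 = (5/2)/4622 = (5/2)*(1/4622) = 5/9244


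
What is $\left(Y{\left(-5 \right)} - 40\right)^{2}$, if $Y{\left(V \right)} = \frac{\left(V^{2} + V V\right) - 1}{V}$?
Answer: $\frac{62001}{25} \approx 2480.0$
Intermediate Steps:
$Y{\left(V \right)} = \frac{-1 + 2 V^{2}}{V}$ ($Y{\left(V \right)} = \frac{\left(V^{2} + V^{2}\right) - 1}{V} = \frac{2 V^{2} - 1}{V} = \frac{-1 + 2 V^{2}}{V}$)
$\left(Y{\left(-5 \right)} - 40\right)^{2} = \left(\left(- \frac{1}{-5} + 2 \left(-5\right)\right) - 40\right)^{2} = \left(\left(\left(-1\right) \left(- \frac{1}{5}\right) - 10\right) - 40\right)^{2} = \left(\left(\frac{1}{5} - 10\right) - 40\right)^{2} = \left(- \frac{49}{5} - 40\right)^{2} = \left(- \frac{249}{5}\right)^{2} = \frac{62001}{25}$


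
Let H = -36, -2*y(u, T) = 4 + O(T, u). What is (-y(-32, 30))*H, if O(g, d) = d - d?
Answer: -72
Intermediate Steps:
O(g, d) = 0
y(u, T) = -2 (y(u, T) = -(4 + 0)/2 = -½*4 = -2)
(-y(-32, 30))*H = -1*(-2)*(-36) = 2*(-36) = -72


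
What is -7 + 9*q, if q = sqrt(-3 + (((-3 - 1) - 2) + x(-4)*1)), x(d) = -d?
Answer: -7 + 9*I*sqrt(5) ≈ -7.0 + 20.125*I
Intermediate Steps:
q = I*sqrt(5) (q = sqrt(-3 + (((-3 - 1) - 2) - 1*(-4)*1)) = sqrt(-3 + ((-4 - 2) + 4*1)) = sqrt(-3 + (-6 + 4)) = sqrt(-3 - 2) = sqrt(-5) = I*sqrt(5) ≈ 2.2361*I)
-7 + 9*q = -7 + 9*(I*sqrt(5)) = -7 + 9*I*sqrt(5)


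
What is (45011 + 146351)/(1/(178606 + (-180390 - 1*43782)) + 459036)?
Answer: 8719600892/20916434375 ≈ 0.41688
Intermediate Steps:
(45011 + 146351)/(1/(178606 + (-180390 - 1*43782)) + 459036) = 191362/(1/(178606 + (-180390 - 43782)) + 459036) = 191362/(1/(178606 - 224172) + 459036) = 191362/(1/(-45566) + 459036) = 191362/(-1/45566 + 459036) = 191362/(20916434375/45566) = 191362*(45566/20916434375) = 8719600892/20916434375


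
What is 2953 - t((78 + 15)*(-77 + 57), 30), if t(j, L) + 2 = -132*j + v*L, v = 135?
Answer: -246615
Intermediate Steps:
t(j, L) = -2 - 132*j + 135*L (t(j, L) = -2 + (-132*j + 135*L) = -2 - 132*j + 135*L)
2953 - t((78 + 15)*(-77 + 57), 30) = 2953 - (-2 - 132*(78 + 15)*(-77 + 57) + 135*30) = 2953 - (-2 - 12276*(-20) + 4050) = 2953 - (-2 - 132*(-1860) + 4050) = 2953 - (-2 + 245520 + 4050) = 2953 - 1*249568 = 2953 - 249568 = -246615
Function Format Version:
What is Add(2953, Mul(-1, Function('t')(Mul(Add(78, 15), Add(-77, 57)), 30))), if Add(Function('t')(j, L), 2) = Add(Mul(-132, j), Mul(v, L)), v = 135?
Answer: -246615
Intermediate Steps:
Function('t')(j, L) = Add(-2, Mul(-132, j), Mul(135, L)) (Function('t')(j, L) = Add(-2, Add(Mul(-132, j), Mul(135, L))) = Add(-2, Mul(-132, j), Mul(135, L)))
Add(2953, Mul(-1, Function('t')(Mul(Add(78, 15), Add(-77, 57)), 30))) = Add(2953, Mul(-1, Add(-2, Mul(-132, Mul(Add(78, 15), Add(-77, 57))), Mul(135, 30)))) = Add(2953, Mul(-1, Add(-2, Mul(-132, Mul(93, -20)), 4050))) = Add(2953, Mul(-1, Add(-2, Mul(-132, -1860), 4050))) = Add(2953, Mul(-1, Add(-2, 245520, 4050))) = Add(2953, Mul(-1, 249568)) = Add(2953, -249568) = -246615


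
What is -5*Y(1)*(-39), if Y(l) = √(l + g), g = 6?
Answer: 195*√7 ≈ 515.92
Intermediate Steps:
Y(l) = √(6 + l) (Y(l) = √(l + 6) = √(6 + l))
-5*Y(1)*(-39) = -5*√(6 + 1)*(-39) = -5*√7*(-39) = 195*√7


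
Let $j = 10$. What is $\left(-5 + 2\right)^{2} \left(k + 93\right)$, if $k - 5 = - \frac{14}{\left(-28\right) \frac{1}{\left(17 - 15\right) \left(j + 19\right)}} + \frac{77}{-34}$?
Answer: $\frac{38169}{34} \approx 1122.6$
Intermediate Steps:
$k = \frac{1079}{34}$ ($k = 5 - \left(\frac{77}{34} + 14 \left(- \frac{\left(10 + 19\right) \left(17 - 15\right)}{28}\right)\right) = 5 - \left(\frac{77}{34} + \frac{14}{\left(-28\right) \frac{1}{2 \cdot 29}}\right) = 5 - \left(\frac{77}{34} + \frac{14}{\left(-28\right) \frac{1}{58}}\right) = 5 - \left(\frac{77}{34} + \frac{14}{- \frac{14}{29}}\right) = 5 - - \frac{909}{34} = 5 + \left(29 - \frac{77}{34}\right) = 5 + \frac{909}{34} = \frac{1079}{34} \approx 31.735$)
$\left(-5 + 2\right)^{2} \left(k + 93\right) = \left(-5 + 2\right)^{2} \left(\frac{1079}{34} + 93\right) = \left(-3\right)^{2} \cdot \frac{4241}{34} = 9 \cdot \frac{4241}{34} = \frac{38169}{34}$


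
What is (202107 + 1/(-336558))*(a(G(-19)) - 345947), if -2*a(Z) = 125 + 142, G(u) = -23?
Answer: -47081294909020505/673116 ≈ -6.9945e+10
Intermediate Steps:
a(Z) = -267/2 (a(Z) = -(125 + 142)/2 = -1/2*267 = -267/2)
(202107 + 1/(-336558))*(a(G(-19)) - 345947) = (202107 + 1/(-336558))*(-267/2 - 345947) = (202107 - 1/336558)*(-692161/2) = (68020727705/336558)*(-692161/2) = -47081294909020505/673116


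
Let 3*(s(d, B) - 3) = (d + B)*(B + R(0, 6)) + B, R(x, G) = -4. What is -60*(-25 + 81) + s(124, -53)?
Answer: -14171/3 ≈ -4723.7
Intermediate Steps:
s(d, B) = 3 + B/3 + (-4 + B)*(B + d)/3 (s(d, B) = 3 + ((d + B)*(B - 4) + B)/3 = 3 + ((B + d)*(-4 + B) + B)/3 = 3 + ((-4 + B)*(B + d) + B)/3 = 3 + (B + (-4 + B)*(B + d))/3 = 3 + (B/3 + (-4 + B)*(B + d)/3) = 3 + B/3 + (-4 + B)*(B + d)/3)
-60*(-25 + 81) + s(124, -53) = -60*(-25 + 81) + (3 - 1*(-53) - 4/3*124 + (1/3)*(-53)**2 + (1/3)*(-53)*124) = -60*56 + (3 + 53 - 496/3 + (1/3)*2809 - 6572/3) = -3360 + (3 + 53 - 496/3 + 2809/3 - 6572/3) = -3360 - 4091/3 = -14171/3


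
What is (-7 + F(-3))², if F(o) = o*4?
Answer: 361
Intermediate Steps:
F(o) = 4*o
(-7 + F(-3))² = (-7 + 4*(-3))² = (-7 - 12)² = (-19)² = 361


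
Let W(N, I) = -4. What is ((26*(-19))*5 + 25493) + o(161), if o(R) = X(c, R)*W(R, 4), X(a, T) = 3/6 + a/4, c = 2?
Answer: 23019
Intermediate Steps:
X(a, T) = ½ + a/4 (X(a, T) = 3*(⅙) + a*(¼) = ½ + a/4)
o(R) = -4 (o(R) = (½ + (¼)*2)*(-4) = (½ + ½)*(-4) = 1*(-4) = -4)
((26*(-19))*5 + 25493) + o(161) = ((26*(-19))*5 + 25493) - 4 = (-494*5 + 25493) - 4 = (-2470 + 25493) - 4 = 23023 - 4 = 23019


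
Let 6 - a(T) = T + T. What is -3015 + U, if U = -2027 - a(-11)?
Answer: -5070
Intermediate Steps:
a(T) = 6 - 2*T (a(T) = 6 - (T + T) = 6 - 2*T)
U = -2055 (U = -2027 - (6 - 2*(-11)) = -2027 - (6 + 22) = -2027 - 1*28 = -2027 - 28 = -2055)
-3015 + U = -3015 - 2055 = -5070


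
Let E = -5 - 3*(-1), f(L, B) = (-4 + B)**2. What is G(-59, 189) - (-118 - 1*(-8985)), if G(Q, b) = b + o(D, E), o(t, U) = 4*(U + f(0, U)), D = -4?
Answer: -8542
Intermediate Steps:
E = -2 (E = -5 + 3 = -2)
o(t, U) = 4*U + 4*(-4 + U)**2 (o(t, U) = 4*(U + (-4 + U)**2) = 4*U + 4*(-4 + U)**2)
G(Q, b) = 136 + b (G(Q, b) = b + (4*(-2) + 4*(-4 - 2)**2) = b + (-8 + 4*(-6)**2) = b + (-8 + 4*36) = b + (-8 + 144) = b + 136 = 136 + b)
G(-59, 189) - (-118 - 1*(-8985)) = (136 + 189) - (-118 - 1*(-8985)) = 325 - (-118 + 8985) = 325 - 1*8867 = 325 - 8867 = -8542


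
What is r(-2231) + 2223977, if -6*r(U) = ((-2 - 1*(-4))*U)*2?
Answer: 6676393/3 ≈ 2.2255e+6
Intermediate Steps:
r(U) = -2*U/3 (r(U) = -(-2 - 1*(-4))*U*2/6 = -(-2 + 4)*U*2/6 = -2*U*2/6 = -2*U/3)
r(-2231) + 2223977 = -2/3*(-2231) + 2223977 = 4462/3 + 2223977 = 6676393/3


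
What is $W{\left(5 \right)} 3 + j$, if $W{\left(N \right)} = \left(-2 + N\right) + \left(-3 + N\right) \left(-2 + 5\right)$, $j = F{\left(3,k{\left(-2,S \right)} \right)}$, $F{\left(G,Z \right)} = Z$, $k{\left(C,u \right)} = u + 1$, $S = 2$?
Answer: $30$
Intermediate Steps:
$k{\left(C,u \right)} = 1 + u$
$j = 3$ ($j = 1 + 2 = 3$)
$W{\left(N \right)} = -11 + 4 N$ ($W{\left(N \right)} = \left(-2 + N\right) + \left(-3 + N\right) 3 = \left(-2 + N\right) + \left(-9 + 3 N\right) = -11 + 4 N$)
$W{\left(5 \right)} 3 + j = \left(-11 + 4 \cdot 5\right) 3 + 3 = \left(-11 + 20\right) 3 + 3 = 9 \cdot 3 + 3 = 27 + 3 = 30$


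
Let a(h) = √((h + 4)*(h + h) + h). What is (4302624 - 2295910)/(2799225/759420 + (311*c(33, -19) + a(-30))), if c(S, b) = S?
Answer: 651946989646531128/3335421927074041 - 571510895010464*√170/10006265781222123 ≈ 194.72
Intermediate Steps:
a(h) = √(h + 2*h*(4 + h)) (a(h) = √((4 + h)*(2*h) + h) = √(2*h*(4 + h) + h) = √(h + 2*h*(4 + h)))
(4302624 - 2295910)/(2799225/759420 + (311*c(33, -19) + a(-30))) = (4302624 - 2295910)/(2799225/759420 + (311*33 + √(-30*(9 + 2*(-30))))) = 2006714/(2799225*(1/759420) + (10263 + √(-30*(9 - 60)))) = 2006714/(62205/16876 + (10263 + √(-30*(-51)))) = 2006714/(62205/16876 + (10263 + √1530)) = 2006714/(62205/16876 + (10263 + 3*√170)) = 2006714/(173260593/16876 + 3*√170)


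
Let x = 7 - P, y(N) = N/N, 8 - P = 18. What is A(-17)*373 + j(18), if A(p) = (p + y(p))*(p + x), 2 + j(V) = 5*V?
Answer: 88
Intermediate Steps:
P = -10 (P = 8 - 1*18 = 8 - 18 = -10)
y(N) = 1
j(V) = -2 + 5*V
x = 17 (x = 7 - 1*(-10) = 7 + 10 = 17)
A(p) = (1 + p)*(17 + p) (A(p) = (p + 1)*(p + 17) = (1 + p)*(17 + p))
A(-17)*373 + j(18) = (17 + (-17)**2 + 18*(-17))*373 + (-2 + 5*18) = (17 + 289 - 306)*373 + (-2 + 90) = 0*373 + 88 = 0 + 88 = 88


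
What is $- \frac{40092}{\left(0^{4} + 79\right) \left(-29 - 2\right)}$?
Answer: $\frac{40092}{2449} \approx 16.371$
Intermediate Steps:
$- \frac{40092}{\left(0^{4} + 79\right) \left(-29 - 2\right)} = - \frac{40092}{\left(0 + 79\right) \left(-29 - 2\right)} = - \frac{40092}{79 \left(-31\right)} = - \frac{40092}{-2449} = \left(-40092\right) \left(- \frac{1}{2449}\right) = \frac{40092}{2449}$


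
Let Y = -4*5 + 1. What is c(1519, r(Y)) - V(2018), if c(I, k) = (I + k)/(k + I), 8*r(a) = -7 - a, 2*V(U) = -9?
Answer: 11/2 ≈ 5.5000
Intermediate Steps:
V(U) = -9/2 (V(U) = (½)*(-9) = -9/2)
Y = -19 (Y = -20 + 1 = -19)
r(a) = -7/8 - a/8 (r(a) = (-7 - a)/8 = -7/8 - a/8)
c(I, k) = 1 (c(I, k) = (I + k)/(I + k) = 1)
c(1519, r(Y)) - V(2018) = 1 - 1*(-9/2) = 1 + 9/2 = 11/2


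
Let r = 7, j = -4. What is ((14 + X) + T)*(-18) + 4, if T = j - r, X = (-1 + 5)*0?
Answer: -50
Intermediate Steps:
X = 0 (X = 4*0 = 0)
T = -11 (T = -4 - 1*7 = -4 - 7 = -11)
((14 + X) + T)*(-18) + 4 = ((14 + 0) - 11)*(-18) + 4 = (14 - 11)*(-18) + 4 = 3*(-18) + 4 = -54 + 4 = -50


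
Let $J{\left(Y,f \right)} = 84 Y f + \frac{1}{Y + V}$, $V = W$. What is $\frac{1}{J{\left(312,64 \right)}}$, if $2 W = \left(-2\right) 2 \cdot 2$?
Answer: $\frac{308}{516612097} \approx 5.9619 \cdot 10^{-7}$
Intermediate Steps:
$W = -4$ ($W = \frac{\left(-2\right) 2 \cdot 2}{2} = \frac{\left(-4\right) 2}{2} = \frac{1}{2} \left(-8\right) = -4$)
$V = -4$
$J{\left(Y,f \right)} = \frac{1}{-4 + Y} + 84 Y f$ ($J{\left(Y,f \right)} = 84 Y f + \frac{1}{Y - 4} = 84 Y f + \frac{1}{-4 + Y} = \frac{1}{-4 + Y} + 84 Y f$)
$\frac{1}{J{\left(312,64 \right)}} = \frac{1}{\frac{1}{-4 + 312} \left(1 - 104832 \cdot 64 + 84 \cdot 64 \cdot 312^{2}\right)} = \frac{1}{\frac{1}{308} \left(1 - 6709248 + 84 \cdot 64 \cdot 97344\right)} = \frac{1}{\frac{1}{308} \left(1 - 6709248 + 523321344\right)} = \frac{1}{\frac{1}{308} \cdot 516612097} = \frac{1}{\frac{516612097}{308}} = \frac{308}{516612097}$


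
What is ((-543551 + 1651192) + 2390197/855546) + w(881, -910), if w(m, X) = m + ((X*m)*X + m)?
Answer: 625117950819835/855546 ≈ 7.3066e+8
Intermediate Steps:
w(m, X) = 2*m + m*X² (w(m, X) = m + (m*X² + m) = m + (m + m*X²) = 2*m + m*X²)
((-543551 + 1651192) + 2390197/855546) + w(881, -910) = ((-543551 + 1651192) + 2390197/855546) + 881*(2 + (-910)²) = (1107641 + 2390197*(1/855546)) + 881*(2 + 828100) = (1107641 + 2390197/855546) + 881*828102 = 947640217183/855546 + 729557862 = 625117950819835/855546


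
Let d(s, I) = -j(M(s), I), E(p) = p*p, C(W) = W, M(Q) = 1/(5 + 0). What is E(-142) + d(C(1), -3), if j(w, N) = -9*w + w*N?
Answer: 100832/5 ≈ 20166.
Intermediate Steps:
M(Q) = 1/5
j(w, N) = -9*w + N*w
E(p) = p**2
d(s, I) = 9/5 - I/5 (d(s, I) = -(-9 + I)/5 = -(-9/5 + I/5) = 9/5 - I/5)
E(-142) + d(C(1), -3) = (-142)**2 + (9/5 - 1/5*(-3)) = 20164 + (9/5 + 3/5) = 20164 + 12/5 = 100832/5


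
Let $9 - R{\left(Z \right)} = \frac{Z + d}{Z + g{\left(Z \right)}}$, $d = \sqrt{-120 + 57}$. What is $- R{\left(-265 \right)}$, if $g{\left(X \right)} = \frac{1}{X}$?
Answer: $- \frac{561809}{70226} - \frac{795 i \sqrt{7}}{70226} \approx -8.0 - 0.029951 i$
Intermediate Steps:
$d = 3 i \sqrt{7}$ ($d = \sqrt{-63} = 3 i \sqrt{7} \approx 7.9373 i$)
$R{\left(Z \right)} = 9 - \frac{Z + 3 i \sqrt{7}}{Z + \frac{1}{Z}}$
$- R{\left(-265 \right)} = - \frac{9 - 265 \left(8 \left(-265\right) - 3 i \sqrt{7}\right)}{1 + \left(-265\right)^{2}} = - \frac{9 - 265 \left(-2120 - 3 i \sqrt{7}\right)}{1 + 70225} = - \frac{9 + \left(561800 + 795 i \sqrt{7}\right)}{70226} = - \frac{561809 + 795 i \sqrt{7}}{70226} = - (\frac{561809}{70226} + \frac{795 i \sqrt{7}}{70226}) = - \frac{561809}{70226} - \frac{795 i \sqrt{7}}{70226}$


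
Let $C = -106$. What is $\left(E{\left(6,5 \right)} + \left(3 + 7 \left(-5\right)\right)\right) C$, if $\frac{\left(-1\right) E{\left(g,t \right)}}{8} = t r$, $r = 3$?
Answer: $16112$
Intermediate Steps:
$E{\left(g,t \right)} = - 24 t$ ($E{\left(g,t \right)} = - 8 t 3 = - 8 \cdot 3 t = - 24 t$)
$\left(E{\left(6,5 \right)} + \left(3 + 7 \left(-5\right)\right)\right) C = \left(\left(-24\right) 5 + \left(3 + 7 \left(-5\right)\right)\right) \left(-106\right) = \left(-120 + \left(3 - 35\right)\right) \left(-106\right) = \left(-120 - 32\right) \left(-106\right) = \left(-152\right) \left(-106\right) = 16112$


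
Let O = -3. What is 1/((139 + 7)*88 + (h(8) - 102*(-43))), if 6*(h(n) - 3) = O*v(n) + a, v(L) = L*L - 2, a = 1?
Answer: 6/103237 ≈ 5.8119e-5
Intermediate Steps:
v(L) = -2 + L² (v(L) = L² - 2 = -2 + L²)
h(n) = 25/6 - n²/2 (h(n) = 3 + (-3*(-2 + n²) + 1)/6 = 3 + ((6 - 3*n²) + 1)/6 = 3 + (7 - 3*n²)/6 = 3 + (7/6 - n²/2) = 25/6 - n²/2)
1/((139 + 7)*88 + (h(8) - 102*(-43))) = 1/((139 + 7)*88 + ((25/6 - ½*8²) - 102*(-43))) = 1/(146*88 + ((25/6 - ½*64) + 4386)) = 1/(12848 + ((25/6 - 32) + 4386)) = 1/(12848 + (-167/6 + 4386)) = 1/(12848 + 26149/6) = 1/(103237/6) = 6/103237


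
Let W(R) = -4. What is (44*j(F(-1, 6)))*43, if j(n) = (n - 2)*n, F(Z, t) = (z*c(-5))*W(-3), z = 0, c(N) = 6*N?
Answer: 0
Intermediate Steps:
F(Z, t) = 0 (F(Z, t) = (0*(6*(-5)))*(-4) = (0*(-30))*(-4) = 0*(-4) = 0)
j(n) = n*(-2 + n) (j(n) = (-2 + n)*n = n*(-2 + n))
(44*j(F(-1, 6)))*43 = (44*(0*(-2 + 0)))*43 = (44*(0*(-2)))*43 = (44*0)*43 = 0*43 = 0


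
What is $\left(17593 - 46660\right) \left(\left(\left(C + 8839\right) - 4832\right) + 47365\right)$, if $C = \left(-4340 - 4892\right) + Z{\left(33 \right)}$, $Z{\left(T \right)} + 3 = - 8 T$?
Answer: $-1217122491$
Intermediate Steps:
$Z{\left(T \right)} = -3 - 8 T$
$C = -9499$ ($C = \left(-4340 - 4892\right) - 267 = -9232 - 267 = -9499$)
$\left(17593 - 46660\right) \left(\left(\left(C + 8839\right) - 4832\right) + 47365\right) = \left(17593 - 46660\right) \left(\left(\left(-9499 + 8839\right) - 4832\right) + 47365\right) = - 29067 \left(\left(-660 - 4832\right) + 47365\right) = - 29067 \left(-5492 + 47365\right) = \left(-29067\right) 41873 = -1217122491$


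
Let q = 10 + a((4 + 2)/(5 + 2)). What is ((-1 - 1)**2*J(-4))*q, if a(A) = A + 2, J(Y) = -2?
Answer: -720/7 ≈ -102.86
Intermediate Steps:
a(A) = 2 + A
q = 90/7 (q = 10 + (2 + (4 + 2)/(5 + 2)) = 10 + (2 + 6/7) = 10 + 20/7 = 90/7 ≈ 12.857)
((-1 - 1)**2*J(-4))*q = ((-1 - 1)**2*(-2))*(90/7) = ((-2)**2*(-2))*(90/7) = (4*(-2))*(90/7) = -8*90/7 = -720/7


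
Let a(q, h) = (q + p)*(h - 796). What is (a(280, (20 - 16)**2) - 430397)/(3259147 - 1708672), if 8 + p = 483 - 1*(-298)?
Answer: -1251737/1550475 ≈ -0.80732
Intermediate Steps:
p = 773 (p = -8 + (483 - 1*(-298)) = -8 + (483 + 298) = -8 + 781 = 773)
a(q, h) = (-796 + h)*(773 + q) (a(q, h) = (q + 773)*(h - 796) = (773 + q)*(-796 + h) = (-796 + h)*(773 + q))
(a(280, (20 - 16)**2) - 430397)/(3259147 - 1708672) = ((-615308 - 796*280 + 773*(20 - 16)**2 + (20 - 16)**2*280) - 430397)/(3259147 - 1708672) = ((-615308 - 222880 + 773*4**2 + 4**2*280) - 430397)/1550475 = ((-615308 - 222880 + 773*16 + 16*280) - 430397)*(1/1550475) = ((-615308 - 222880 + 12368 + 4480) - 430397)*(1/1550475) = (-821340 - 430397)*(1/1550475) = -1251737*1/1550475 = -1251737/1550475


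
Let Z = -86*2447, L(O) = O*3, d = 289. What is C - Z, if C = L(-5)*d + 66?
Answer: 206173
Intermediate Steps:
L(O) = 3*O
C = -4269 (C = (3*(-5))*289 + 66 = -15*289 + 66 = -4335 + 66 = -4269)
Z = -210442
C - Z = -4269 - 1*(-210442) = -4269 + 210442 = 206173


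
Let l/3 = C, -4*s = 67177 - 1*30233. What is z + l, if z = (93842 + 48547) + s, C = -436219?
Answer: -1175504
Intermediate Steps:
s = -9236 (s = -(67177 - 1*30233)/4 = -(67177 - 30233)/4 = -¼*36944 = -9236)
l = -1308657 (l = 3*(-436219) = -1308657)
z = 133153 (z = (93842 + 48547) - 9236 = 142389 - 9236 = 133153)
z + l = 133153 - 1308657 = -1175504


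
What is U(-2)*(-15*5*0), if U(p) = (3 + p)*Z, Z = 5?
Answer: 0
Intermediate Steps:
U(p) = 15 + 5*p (U(p) = (3 + p)*5 = 15 + 5*p)
U(-2)*(-15*5*0) = (15 + 5*(-2))*(-15*5*0) = (15 - 10)*(-75*0) = 5*0 = 0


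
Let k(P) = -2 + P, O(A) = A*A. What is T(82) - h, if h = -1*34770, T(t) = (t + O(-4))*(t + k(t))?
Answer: 50646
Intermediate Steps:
O(A) = A**2
T(t) = (-2 + 2*t)*(16 + t) (T(t) = (t + (-4)**2)*(t + (-2 + t)) = (t + 16)*(-2 + 2*t) = (16 + t)*(-2 + 2*t) = (-2 + 2*t)*(16 + t))
h = -34770
T(82) - h = (-32 + 2*82**2 + 30*82) - 1*(-34770) = (-32 + 2*6724 + 2460) + 34770 = (-32 + 13448 + 2460) + 34770 = 15876 + 34770 = 50646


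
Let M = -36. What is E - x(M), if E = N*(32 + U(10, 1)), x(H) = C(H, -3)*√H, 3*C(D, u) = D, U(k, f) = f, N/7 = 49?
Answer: 11319 + 72*I ≈ 11319.0 + 72.0*I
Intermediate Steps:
N = 343 (N = 7*49 = 343)
C(D, u) = D/3
x(H) = H^(3/2)/3 (x(H) = (H/3)*√H = H^(3/2)/3)
E = 11319 (E = 343*(32 + 1) = 343*33 = 11319)
E - x(M) = 11319 - (-36)^(3/2)/3 = 11319 - (-216*I)/3 = 11319 - (-72)*I = 11319 + 72*I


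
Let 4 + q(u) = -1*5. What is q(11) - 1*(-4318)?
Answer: 4309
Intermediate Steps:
q(u) = -9 (q(u) = -4 - 1*5 = -4 - 5 = -9)
q(11) - 1*(-4318) = -9 - 1*(-4318) = -9 + 4318 = 4309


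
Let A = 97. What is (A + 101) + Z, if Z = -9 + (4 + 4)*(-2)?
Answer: 173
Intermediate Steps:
Z = -25 (Z = -9 + 8*(-2) = -9 - 16 = -25)
(A + 101) + Z = (97 + 101) - 25 = 198 - 25 = 173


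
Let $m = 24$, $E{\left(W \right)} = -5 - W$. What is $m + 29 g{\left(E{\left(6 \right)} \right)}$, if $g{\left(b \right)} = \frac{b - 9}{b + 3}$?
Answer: $\frac{193}{2} \approx 96.5$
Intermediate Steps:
$g{\left(b \right)} = \frac{-9 + b}{3 + b}$
$m + 29 g{\left(E{\left(6 \right)} \right)} = 24 + 29 \frac{-9 - 11}{3 - 11} = 24 + 29 \frac{1}{-8} \left(-20\right) = 24 + 29 \left(\left(- \frac{1}{8}\right) \left(-20\right)\right) = 24 + 29 \cdot \frac{5}{2} = 24 + \frac{145}{2} = \frac{193}{2}$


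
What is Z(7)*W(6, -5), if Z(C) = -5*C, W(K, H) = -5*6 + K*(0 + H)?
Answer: 2100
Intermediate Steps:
W(K, H) = -30 + H*K (W(K, H) = -30 + K*H = -30 + H*K)
Z(7)*W(6, -5) = (-5*7)*(-30 - 5*6) = -35*(-30 - 30) = -35*(-60) = 2100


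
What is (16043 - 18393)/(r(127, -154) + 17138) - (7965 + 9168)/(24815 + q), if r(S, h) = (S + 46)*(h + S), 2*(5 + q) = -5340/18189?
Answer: -1648531312993/1875312819380 ≈ -0.87907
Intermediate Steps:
q = -31205/6063 (q = -5 + (-5340/18189)/2 = -5 + (-5340*1/18189)/2 = -5 + (½)*(-1780/6063) = -5 - 890/6063 = -31205/6063 ≈ -5.1468)
r(S, h) = (46 + S)*(S + h)
(16043 - 18393)/(r(127, -154) + 17138) - (7965 + 9168)/(24815 + q) = (16043 - 18393)/((127² + 46*127 + 46*(-154) + 127*(-154)) + 17138) - (7965 + 9168)/(24815 - 31205/6063) = -2350/((16129 + 5842 - 7084 - 19558) + 17138) - 17133/150422140/6063 = -2350/(-4671 + 17138) - 17133*6063/150422140 = -2350/12467 - 1*103877379/150422140 = -2350*1/12467 - 103877379/150422140 = -2350/12467 - 103877379/150422140 = -1648531312993/1875312819380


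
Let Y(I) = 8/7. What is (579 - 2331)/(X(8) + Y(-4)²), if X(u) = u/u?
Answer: -85848/113 ≈ -759.72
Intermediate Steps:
Y(I) = 8/7 (Y(I) = 8*(⅐) = 8/7)
X(u) = 1
(579 - 2331)/(X(8) + Y(-4)²) = (579 - 2331)/(1 + (8/7)²) = -1752/(1 + 64/49) = -1752/113/49 = -1752*49/113 = -85848/113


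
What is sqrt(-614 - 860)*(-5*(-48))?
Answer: 240*I*sqrt(1474) ≈ 9214.3*I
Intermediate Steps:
sqrt(-614 - 860)*(-5*(-48)) = sqrt(-1474)*240 = (I*sqrt(1474))*240 = 240*I*sqrt(1474)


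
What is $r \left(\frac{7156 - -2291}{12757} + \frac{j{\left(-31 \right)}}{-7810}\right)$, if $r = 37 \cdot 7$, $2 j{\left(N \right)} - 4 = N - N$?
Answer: $\frac{9551344502}{49816085} \approx 191.73$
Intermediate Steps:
$j{\left(N \right)} = 2$ ($j{\left(N \right)} = 2 + \frac{N - N}{2} = 2 + \frac{1}{2} \cdot 0 = 2 + 0 = 2$)
$r = 259$
$r \left(\frac{7156 - -2291}{12757} + \frac{j{\left(-31 \right)}}{-7810}\right) = 259 \left(\frac{7156 - -2291}{12757} + \frac{2}{-7810}\right) = 259 \left(\left(7156 + 2291\right) \frac{1}{12757} + 2 \left(- \frac{1}{7810}\right)\right) = 259 \left(9447 \cdot \frac{1}{12757} - \frac{1}{3905}\right) = 259 \left(\frac{9447}{12757} - \frac{1}{3905}\right) = 259 \cdot \frac{36877778}{49816085} = \frac{9551344502}{49816085}$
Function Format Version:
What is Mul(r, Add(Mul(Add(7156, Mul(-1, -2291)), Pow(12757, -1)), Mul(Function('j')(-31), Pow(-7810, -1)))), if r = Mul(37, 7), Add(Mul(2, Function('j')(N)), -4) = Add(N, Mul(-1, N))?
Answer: Rational(9551344502, 49816085) ≈ 191.73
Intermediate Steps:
Function('j')(N) = 2 (Function('j')(N) = Add(2, Mul(Rational(1, 2), Add(N, Mul(-1, N)))) = Add(2, Mul(Rational(1, 2), 0)) = Add(2, 0) = 2)
r = 259
Mul(r, Add(Mul(Add(7156, Mul(-1, -2291)), Pow(12757, -1)), Mul(Function('j')(-31), Pow(-7810, -1)))) = Mul(259, Add(Mul(Add(7156, Mul(-1, -2291)), Pow(12757, -1)), Mul(2, Pow(-7810, -1)))) = Mul(259, Add(Mul(Add(7156, 2291), Rational(1, 12757)), Mul(2, Rational(-1, 7810)))) = Mul(259, Add(Mul(9447, Rational(1, 12757)), Rational(-1, 3905))) = Mul(259, Add(Rational(9447, 12757), Rational(-1, 3905))) = Mul(259, Rational(36877778, 49816085)) = Rational(9551344502, 49816085)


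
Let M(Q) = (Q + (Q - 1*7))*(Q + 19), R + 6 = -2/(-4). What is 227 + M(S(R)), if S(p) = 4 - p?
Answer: 569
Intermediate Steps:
R = -11/2 (R = -6 - 2/(-4) = -6 - 2*(-1/4) = -6 + 1/2 = -11/2 ≈ -5.5000)
M(Q) = (-7 + 2*Q)*(19 + Q) (M(Q) = (Q + (Q - 7))*(19 + Q) = (Q + (-7 + Q))*(19 + Q) = (-7 + 2*Q)*(19 + Q))
227 + M(S(R)) = 227 + (-133 + 2*(4 - 1*(-11/2))**2 + 31*(4 - 1*(-11/2))) = 227 + (-133 + 2*(4 + 11/2)**2 + 31*(4 + 11/2)) = 227 + (-133 + 2*(19/2)**2 + 31*(19/2)) = 227 + (-133 + 2*(361/4) + 589/2) = 227 + (-133 + 361/2 + 589/2) = 227 + 342 = 569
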